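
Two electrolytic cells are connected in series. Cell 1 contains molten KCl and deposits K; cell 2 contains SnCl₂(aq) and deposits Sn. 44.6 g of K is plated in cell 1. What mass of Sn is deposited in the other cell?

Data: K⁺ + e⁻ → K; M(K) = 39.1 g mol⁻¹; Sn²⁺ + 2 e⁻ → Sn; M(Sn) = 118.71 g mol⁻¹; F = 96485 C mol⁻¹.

n(K) = 44.6 / 39.1 = 1.141 mol.
Since K⁺ + e⁻ → K, n(e⁻) passed = 1 × 1.141 = 1.141 mol.
Cells in series carry the same charge, so the same 1.141 mol of electrons passes through cell 2.
Sn²⁺ + 2 e⁻ → Sn, so n(Sn) = 1.141 / 2 = 0.5703 mol.
m(Sn) = 0.5703 × 118.71 = 67.7 g.

67.7 g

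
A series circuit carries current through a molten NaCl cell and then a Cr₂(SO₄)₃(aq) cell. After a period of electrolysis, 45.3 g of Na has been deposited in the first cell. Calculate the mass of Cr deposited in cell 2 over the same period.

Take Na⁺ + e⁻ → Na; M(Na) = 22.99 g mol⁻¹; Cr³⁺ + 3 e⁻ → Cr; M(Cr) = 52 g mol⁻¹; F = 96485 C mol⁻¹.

n(Na) = 45.3 / 22.99 = 1.970 mol.
Since Na⁺ + e⁻ → Na, n(e⁻) passed = 1 × 1.970 = 1.970 mol.
Cells in series carry the same charge, so the same 1.970 mol of electrons passes through cell 2.
Cr³⁺ + 3 e⁻ → Cr, so n(Cr) = 1.970 / 3 = 0.6568 mol.
m(Cr) = 0.6568 × 52 = 34.2 g.

34.2 g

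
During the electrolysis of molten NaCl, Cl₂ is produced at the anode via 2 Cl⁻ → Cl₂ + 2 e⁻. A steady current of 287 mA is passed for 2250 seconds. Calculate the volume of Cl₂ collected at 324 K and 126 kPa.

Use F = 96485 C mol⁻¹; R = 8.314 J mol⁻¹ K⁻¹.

0.0715 L

Q = I·t = 0.2870 A × 2250.0 s = 645.8 C.
n(e⁻) = Q/F = 645.8 / 96485 = 0.006693 mol.
2 electrons are transferred per Cl₂ molecule, so n(Cl₂) = 0.006693 / 2 = 0.003346 mol.
V = nRT/P = (0.003346 × 8.314 × 324) / (126 × 10³ Pa) = 7.15 × 10⁻⁵ m³ = 0.0715 L.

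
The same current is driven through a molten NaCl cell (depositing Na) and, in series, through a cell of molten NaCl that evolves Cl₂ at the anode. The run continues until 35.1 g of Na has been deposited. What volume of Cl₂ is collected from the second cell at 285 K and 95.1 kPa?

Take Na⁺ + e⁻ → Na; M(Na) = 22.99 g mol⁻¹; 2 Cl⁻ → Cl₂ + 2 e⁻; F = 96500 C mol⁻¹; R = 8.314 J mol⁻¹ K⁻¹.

19.0 L

n(Na) = 35.1 / 22.99 = 1.527 mol, so n(e⁻) = 1 × 1.527 = 1.527 mol.
The cells are in series, so the same 1.527 mol of electrons passes through the second cell.
2 Cl⁻ → Cl₂ + 2 e⁻ — 2 mol e⁻ per mol Cl₂, so n(Cl₂) = 1.527/2 = 0.7634 mol.
V = nRT/P = (0.7634 × 8.314 × 285) / (95.1 × 10³) = 0.0190 m³ = 19.0 L.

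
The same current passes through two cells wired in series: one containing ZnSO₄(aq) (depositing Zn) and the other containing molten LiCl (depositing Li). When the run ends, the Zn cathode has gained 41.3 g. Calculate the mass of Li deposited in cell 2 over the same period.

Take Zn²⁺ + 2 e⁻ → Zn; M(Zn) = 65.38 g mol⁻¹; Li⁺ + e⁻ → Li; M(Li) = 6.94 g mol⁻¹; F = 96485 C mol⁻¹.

n(Zn) = 41.3 / 65.38 = 0.6317 mol.
Since Zn²⁺ + 2 e⁻ → Zn, n(e⁻) passed = 2 × 0.6317 = 1.263 mol.
Cells in series carry the same charge, so the same 1.263 mol of electrons passes through cell 2.
Li⁺ + e⁻ → Li, so n(Li) = 1.263 / 1 = 1.263 mol.
m(Li) = 1.263 × 6.94 = 8.77 g.

8.77 g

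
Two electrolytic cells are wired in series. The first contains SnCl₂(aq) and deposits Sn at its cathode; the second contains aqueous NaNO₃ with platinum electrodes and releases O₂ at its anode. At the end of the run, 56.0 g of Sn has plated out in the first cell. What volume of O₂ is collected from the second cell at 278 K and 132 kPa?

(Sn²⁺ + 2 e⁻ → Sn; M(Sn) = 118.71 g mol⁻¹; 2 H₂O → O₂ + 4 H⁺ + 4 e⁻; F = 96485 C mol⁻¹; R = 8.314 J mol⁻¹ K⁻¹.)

n(Sn) = 56.0 / 118.71 = 0.4717 mol, so n(e⁻) = 2 × 0.4717 = 0.9435 mol.
The cells are in series, so the same 0.9435 mol of electrons passes through the second cell.
2 H₂O → O₂ + 4 H⁺ + 4 e⁻ — 4 mol e⁻ per mol O₂, so n(O₂) = 0.9435/4 = 0.2359 mol.
V = nRT/P = (0.2359 × 8.314 × 278) / (132 × 10³) = 0.00413 m³ = 4.13 L.

4.13 L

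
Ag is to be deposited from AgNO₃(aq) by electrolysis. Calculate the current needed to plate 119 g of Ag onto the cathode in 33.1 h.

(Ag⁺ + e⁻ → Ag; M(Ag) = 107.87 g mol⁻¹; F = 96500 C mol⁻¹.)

n(Ag) = 119 / 107.87 = 1.103 mol.
n(e⁻) = 1 × 1.103 = 1.103 mol.
Q = n(e⁻)·F = 1.103 × 96500 = 106500 C.
I = Q/t = 106500 / 119160 s = 0.893 A.

0.893 A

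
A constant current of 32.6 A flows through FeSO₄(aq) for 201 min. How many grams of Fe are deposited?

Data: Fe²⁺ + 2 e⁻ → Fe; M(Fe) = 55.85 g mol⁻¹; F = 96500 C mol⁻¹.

Q = I·t = 32.60 A × 12060 s = 393200 C.
n(e⁻) = Q/F = 393200 / 96500 = 4.074 mol.
Fe²⁺ + 2 e⁻ → Fe, so n(Fe) = n(e⁻)/2 = 2.037 mol.
m = n·M = 2.037 × 55.85 = 114 g.

114 g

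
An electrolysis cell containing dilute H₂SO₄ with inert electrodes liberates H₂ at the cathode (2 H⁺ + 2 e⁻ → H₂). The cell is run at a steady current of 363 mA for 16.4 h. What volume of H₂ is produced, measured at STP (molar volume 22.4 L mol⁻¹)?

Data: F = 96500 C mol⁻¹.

Q = I·t = 0.3630 A × 59040 s = 21430 C.
n(e⁻) = Q/F = 21430 / 96500 = 0.2221 mol.
2 electrons are transferred per H₂ molecule, so n(H₂) = 0.2221 / 2 = 0.1110 mol.
V = n × V_m = 0.1110 × 22.4 = 2.49 L.

2.49 L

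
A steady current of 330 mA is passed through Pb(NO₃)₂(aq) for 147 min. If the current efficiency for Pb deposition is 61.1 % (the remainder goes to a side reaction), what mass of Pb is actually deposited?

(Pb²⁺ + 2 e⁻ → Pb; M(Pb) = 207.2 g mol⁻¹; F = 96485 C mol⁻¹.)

Q = I·t = 0.3300 × 8820.0 = 2911 C.
n(e⁻) = 2911/96485 = 0.03017 mol; theoretically n(Pb) = 0.03017/2 = 0.01508 mol, m_theo = 3.125 g.
At 61.1 % efficiency, m_actual = 0.611 × 3.125 = 1.91 g.

1.91 g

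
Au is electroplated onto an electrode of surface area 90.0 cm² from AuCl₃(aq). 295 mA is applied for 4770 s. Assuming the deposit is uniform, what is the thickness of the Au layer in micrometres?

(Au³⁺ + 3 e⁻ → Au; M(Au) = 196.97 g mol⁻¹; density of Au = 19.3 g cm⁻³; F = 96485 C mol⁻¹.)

5.51 μm

Q = I·t = 0.2950 × 4770.0 = 1407 C; n(e⁻) = 0.01458 mol.
n(Au) = n(e⁻)/3 = 0.004861 mol, so m = 0.004861 × 196.97 = 0.9575 g.
Volume = m/ρ = 0.9575 / 19.3 = 0.04961 cm³.
Thickness = V/A = 0.04961 / 90.0 = 5.51 × 10⁻⁴ cm = 5.51 μm.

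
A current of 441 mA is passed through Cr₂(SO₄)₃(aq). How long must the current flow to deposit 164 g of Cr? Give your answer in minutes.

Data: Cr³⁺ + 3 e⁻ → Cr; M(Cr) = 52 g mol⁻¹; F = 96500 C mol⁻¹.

34500 min

n(Cr) = m/M = 164 / 52 = 3.154 mol.
Each Cr atom requires 3 electrons, so n(e⁻) = 3 × 3.154 = 9.462 mol.
Q = n(e⁻)·F = 9.462 × 96500 = 913000 C.
t = Q/I = 913000 / 0.4410 A = 2070000 s = 34500 min.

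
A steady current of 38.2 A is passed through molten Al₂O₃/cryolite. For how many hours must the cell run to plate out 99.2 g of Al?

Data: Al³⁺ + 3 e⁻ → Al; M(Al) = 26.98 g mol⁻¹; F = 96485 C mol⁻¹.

n(Al) = m/M = 99.2 / 26.98 = 3.677 mol.
Each Al atom requires 3 electrons, so n(e⁻) = 3 × 3.677 = 11.03 mol.
Q = n(e⁻)·F = 11.03 × 96485 = 1064000 C.
t = Q/I = 1064000 / 38.20 A = 27860 s = 7.74 h.

7.74 h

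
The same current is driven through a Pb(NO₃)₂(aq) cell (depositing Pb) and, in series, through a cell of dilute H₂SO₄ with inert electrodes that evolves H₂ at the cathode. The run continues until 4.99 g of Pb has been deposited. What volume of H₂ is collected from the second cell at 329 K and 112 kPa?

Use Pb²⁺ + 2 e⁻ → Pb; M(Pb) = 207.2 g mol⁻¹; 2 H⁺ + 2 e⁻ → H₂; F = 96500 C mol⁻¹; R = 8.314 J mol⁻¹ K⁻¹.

0.588 L

n(Pb) = 4.99 / 207.2 = 0.02408 mol, so n(e⁻) = 2 × 0.02408 = 0.04817 mol.
The cells are in series, so the same 0.04817 mol of electrons passes through the second cell.
2 H⁺ + 2 e⁻ → H₂ — 2 mol e⁻ per mol H₂, so n(H₂) = 0.04817/2 = 0.02408 mol.
V = nRT/P = (0.02408 × 8.314 × 329) / (112 × 10³) = 5.88 × 10⁻⁴ m³ = 0.588 L.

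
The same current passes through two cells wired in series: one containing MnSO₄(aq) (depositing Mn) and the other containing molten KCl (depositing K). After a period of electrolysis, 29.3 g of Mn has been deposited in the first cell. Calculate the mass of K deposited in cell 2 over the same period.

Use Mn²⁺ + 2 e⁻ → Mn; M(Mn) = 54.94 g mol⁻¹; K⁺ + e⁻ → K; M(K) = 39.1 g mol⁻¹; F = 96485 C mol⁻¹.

n(Mn) = 29.3 / 54.94 = 0.5333 mol.
Since Mn²⁺ + 2 e⁻ → Mn, n(e⁻) passed = 2 × 0.5333 = 1.067 mol.
Cells in series carry the same charge, so the same 1.067 mol of electrons passes through cell 2.
K⁺ + e⁻ → K, so n(K) = 1.067 / 1 = 1.067 mol.
m(K) = 1.067 × 39.1 = 41.7 g.

41.7 g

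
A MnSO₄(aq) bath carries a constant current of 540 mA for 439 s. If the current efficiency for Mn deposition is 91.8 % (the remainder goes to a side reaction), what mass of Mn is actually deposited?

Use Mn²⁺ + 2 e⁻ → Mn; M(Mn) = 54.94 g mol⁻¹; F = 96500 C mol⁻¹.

Q = I·t = 0.5400 × 439.00 = 237.1 C.
n(e⁻) = 237.1/96500 = 0.002457 mol; theoretically n(Mn) = 0.002457/2 = 0.001228 mol, m_theo = 0.06748 g.
At 91.8 % efficiency, m_actual = 0.918 × 0.06748 = 0.0619 g.

0.0619 g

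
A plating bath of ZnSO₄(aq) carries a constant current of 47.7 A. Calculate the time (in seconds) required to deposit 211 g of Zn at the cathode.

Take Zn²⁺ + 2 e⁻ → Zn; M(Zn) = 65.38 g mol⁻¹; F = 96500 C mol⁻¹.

13100 s

n(Zn) = m/M = 211 / 65.38 = 3.227 mol.
Each Zn atom requires 2 electrons, so n(e⁻) = 2 × 3.227 = 6.455 mol.
Q = n(e⁻)·F = 6.455 × 96500 = 622900 C.
t = Q/I = 622900 / 47.70 A = 13060 s.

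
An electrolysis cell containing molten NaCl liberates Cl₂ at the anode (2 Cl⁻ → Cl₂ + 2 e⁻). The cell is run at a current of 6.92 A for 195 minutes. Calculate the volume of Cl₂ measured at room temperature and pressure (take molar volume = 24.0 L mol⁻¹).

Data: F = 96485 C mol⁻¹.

10.1 L

Q = I·t = 6.920 A × 11700 s = 80960 C.
n(e⁻) = Q/F = 80960 / 96485 = 0.8391 mol.
2 electrons are transferred per Cl₂ molecule, so n(Cl₂) = 0.8391 / 2 = 0.4196 mol.
V = n × V_m = 0.4196 × 24.0 = 10.1 L.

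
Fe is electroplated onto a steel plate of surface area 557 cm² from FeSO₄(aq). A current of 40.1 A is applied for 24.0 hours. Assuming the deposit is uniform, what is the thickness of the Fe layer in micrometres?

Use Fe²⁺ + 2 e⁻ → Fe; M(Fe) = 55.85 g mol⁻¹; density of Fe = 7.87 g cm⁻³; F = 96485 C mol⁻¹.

2290 μm

Q = I·t = 40.10 × 86400 = 3465000 C; n(e⁻) = 35.91 mol.
n(Fe) = n(e⁻)/2 = 17.95 mol, so m = 17.95 × 55.85 = 1003 g.
Volume = m/ρ = 1003 / 7.87 = 127.4 cm³.
Thickness = V/A = 127.4 / 557 = 0.229 cm = 2290 μm.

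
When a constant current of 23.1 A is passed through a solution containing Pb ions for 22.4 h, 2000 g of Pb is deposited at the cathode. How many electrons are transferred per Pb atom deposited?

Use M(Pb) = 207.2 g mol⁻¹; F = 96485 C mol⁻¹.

2

Q = I·t = 23.10 A × 80640 s = 1863000 C, so n(e⁻) = 1863000/96485 = 19.31 mol.
n(Pb) deposited = 2000 / 207.2 = 9.653 mol.
Electrons per atom = n(e⁻)/n(Pb) = 19.31 / 9.653 = 2.00 ≈ 2, so the ion is Pb²⁺.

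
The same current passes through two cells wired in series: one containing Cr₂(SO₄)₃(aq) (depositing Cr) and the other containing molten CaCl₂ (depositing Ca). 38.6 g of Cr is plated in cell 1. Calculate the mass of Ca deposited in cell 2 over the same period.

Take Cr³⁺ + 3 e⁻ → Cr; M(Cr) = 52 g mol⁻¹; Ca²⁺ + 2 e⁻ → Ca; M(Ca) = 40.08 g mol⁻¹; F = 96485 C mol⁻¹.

44.6 g

n(Cr) = 38.6 / 52 = 0.7423 mol.
Since Cr³⁺ + 3 e⁻ → Cr, n(e⁻) passed = 3 × 0.7423 = 2.227 mol.
Cells in series carry the same charge, so the same 2.227 mol of electrons passes through cell 2.
Ca²⁺ + 2 e⁻ → Ca, so n(Ca) = 2.227 / 2 = 1.113 mol.
m(Ca) = 1.113 × 40.08 = 44.6 g.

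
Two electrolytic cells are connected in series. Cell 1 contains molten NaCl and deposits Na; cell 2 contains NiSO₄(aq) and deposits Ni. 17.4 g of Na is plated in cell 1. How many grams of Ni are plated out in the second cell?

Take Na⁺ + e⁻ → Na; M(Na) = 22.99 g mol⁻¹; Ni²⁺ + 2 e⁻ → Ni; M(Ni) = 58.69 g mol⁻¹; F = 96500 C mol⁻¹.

22.2 g

n(Na) = 17.4 / 22.99 = 0.7569 mol.
Since Na⁺ + e⁻ → Na, n(e⁻) passed = 1 × 0.7569 = 0.7569 mol.
Cells in series carry the same charge, so the same 0.7569 mol of electrons passes through cell 2.
Ni²⁺ + 2 e⁻ → Ni, so n(Ni) = 0.7569 / 2 = 0.3784 mol.
m(Ni) = 0.3784 × 58.69 = 22.2 g.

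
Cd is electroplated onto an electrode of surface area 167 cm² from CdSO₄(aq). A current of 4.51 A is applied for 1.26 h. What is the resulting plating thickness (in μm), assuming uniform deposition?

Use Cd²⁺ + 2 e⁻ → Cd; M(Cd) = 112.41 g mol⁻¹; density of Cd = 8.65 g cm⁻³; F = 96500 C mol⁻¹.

Q = I·t = 4.510 × 4536.0 = 20460 C; n(e⁻) = 0.2120 mol.
n(Cd) = n(e⁻)/2 = 0.1060 mol, so m = 0.1060 × 112.41 = 11.92 g.
Volume = m/ρ = 11.92 / 8.65 = 1.377 cm³.
Thickness = V/A = 1.377 / 167 = 0.00825 cm = 82.5 μm.

82.5 μm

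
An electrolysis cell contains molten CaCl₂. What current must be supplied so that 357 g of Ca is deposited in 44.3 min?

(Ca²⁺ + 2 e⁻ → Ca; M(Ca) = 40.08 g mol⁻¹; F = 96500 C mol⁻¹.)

n(Ca) = 357 / 40.08 = 8.907 mol.
n(e⁻) = 2 × 8.907 = 17.81 mol.
Q = n(e⁻)·F = 17.81 × 96500 = 1719000 C.
I = Q/t = 1719000 / 2658.0 s = 647 A.

647 A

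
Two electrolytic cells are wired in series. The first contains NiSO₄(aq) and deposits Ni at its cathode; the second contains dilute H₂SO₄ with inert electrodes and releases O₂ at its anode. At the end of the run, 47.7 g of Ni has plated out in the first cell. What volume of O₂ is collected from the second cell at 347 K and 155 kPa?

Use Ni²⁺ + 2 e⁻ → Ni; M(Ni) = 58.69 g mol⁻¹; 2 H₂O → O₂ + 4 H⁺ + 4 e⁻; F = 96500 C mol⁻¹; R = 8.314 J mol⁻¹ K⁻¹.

n(Ni) = 47.7 / 58.69 = 0.8127 mol, so n(e⁻) = 2 × 0.8127 = 1.625 mol.
The cells are in series, so the same 1.625 mol of electrons passes through the second cell.
2 H₂O → O₂ + 4 H⁺ + 4 e⁻ — 4 mol e⁻ per mol O₂, so n(O₂) = 1.625/4 = 0.4064 mol.
V = nRT/P = (0.4064 × 8.314 × 347) / (155 × 10³) = 0.00756 m³ = 7.56 L.

7.56 L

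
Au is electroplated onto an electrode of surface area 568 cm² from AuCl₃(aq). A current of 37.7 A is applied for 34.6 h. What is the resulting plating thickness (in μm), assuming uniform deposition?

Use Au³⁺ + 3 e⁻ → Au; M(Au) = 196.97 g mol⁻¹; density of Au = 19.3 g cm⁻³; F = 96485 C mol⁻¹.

Q = I·t = 37.70 × 124560 = 4696000 C; n(e⁻) = 48.67 mol.
n(Au) = n(e⁻)/3 = 16.22 mol, so m = 16.22 × 196.97 = 3196 g.
Volume = m/ρ = 3196 / 19.3 = 165.6 cm³.
Thickness = V/A = 165.6 / 568 = 0.291 cm = 2910 μm.

2910 μm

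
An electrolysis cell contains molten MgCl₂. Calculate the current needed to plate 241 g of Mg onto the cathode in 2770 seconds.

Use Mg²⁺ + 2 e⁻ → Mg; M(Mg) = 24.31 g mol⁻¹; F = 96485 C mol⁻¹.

n(Mg) = 241 / 24.31 = 9.914 mol.
n(e⁻) = 2 × 9.914 = 19.83 mol.
Q = n(e⁻)·F = 19.83 × 96485 = 1913000 C.
I = Q/t = 1913000 / 2770.0 s = 691 A.

691 A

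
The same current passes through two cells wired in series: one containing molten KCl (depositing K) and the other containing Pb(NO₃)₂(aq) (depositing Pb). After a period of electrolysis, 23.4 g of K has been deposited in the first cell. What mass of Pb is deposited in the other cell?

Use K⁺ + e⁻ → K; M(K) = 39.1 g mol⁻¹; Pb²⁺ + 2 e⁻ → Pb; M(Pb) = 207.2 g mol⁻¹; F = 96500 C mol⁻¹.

n(K) = 23.4 / 39.1 = 0.5985 mol.
Since K⁺ + e⁻ → K, n(e⁻) passed = 1 × 0.5985 = 0.5985 mol.
Cells in series carry the same charge, so the same 0.5985 mol of electrons passes through cell 2.
Pb²⁺ + 2 e⁻ → Pb, so n(Pb) = 0.5985 / 2 = 0.2992 mol.
m(Pb) = 0.2992 × 207.2 = 62.0 g.

62.0 g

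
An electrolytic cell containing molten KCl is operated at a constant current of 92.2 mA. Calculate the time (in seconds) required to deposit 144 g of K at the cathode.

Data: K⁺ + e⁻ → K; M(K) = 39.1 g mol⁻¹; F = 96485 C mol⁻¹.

n(K) = m/M = 144 / 39.1 = 3.683 mol.
Each K atom requires 1 electron, so n(e⁻) = 1 × 3.683 = 3.683 mol.
Q = n(e⁻)·F = 3.683 × 96485 = 355300 C.
t = Q/I = 355300 / 0.09220 A = 3854000 s.

3.85 × 10⁶ s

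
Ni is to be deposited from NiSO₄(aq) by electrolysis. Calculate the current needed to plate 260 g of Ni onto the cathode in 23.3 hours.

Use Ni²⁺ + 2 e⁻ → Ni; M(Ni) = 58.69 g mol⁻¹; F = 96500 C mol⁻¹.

10.2 A

n(Ni) = 260 / 58.69 = 4.430 mol.
n(e⁻) = 2 × 4.430 = 8.860 mol.
Q = n(e⁻)·F = 8.860 × 96500 = 855000 C.
I = Q/t = 855000 / 83880 s = 10.2 A.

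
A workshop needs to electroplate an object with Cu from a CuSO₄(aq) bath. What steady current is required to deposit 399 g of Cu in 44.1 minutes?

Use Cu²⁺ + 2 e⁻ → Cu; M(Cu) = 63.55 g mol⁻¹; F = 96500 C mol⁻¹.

n(Cu) = 399 / 63.55 = 6.279 mol.
n(e⁻) = 2 × 6.279 = 12.56 mol.
Q = n(e⁻)·F = 12.56 × 96500 = 1212000 C.
I = Q/t = 1212000 / 2646.0 s = 458 A.

458 A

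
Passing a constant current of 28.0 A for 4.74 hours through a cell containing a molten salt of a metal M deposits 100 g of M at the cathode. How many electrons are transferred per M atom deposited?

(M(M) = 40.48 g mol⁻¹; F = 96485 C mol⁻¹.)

Q = I·t = 28.00 A × 17064 s = 477800 C, so n(e⁻) = 477800/96485 = 4.952 mol.
n(M) deposited = 100 / 40.48 = 2.470 mol.
Electrons per atom = n(e⁻)/n(M) = 4.952 / 2.470 = 2.00 ≈ 2, so the ion is M²⁺.

2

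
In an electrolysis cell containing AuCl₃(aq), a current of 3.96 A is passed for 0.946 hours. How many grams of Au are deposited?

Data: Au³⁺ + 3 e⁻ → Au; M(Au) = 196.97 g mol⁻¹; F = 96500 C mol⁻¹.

9.18 g

Q = I·t = 3.960 A × 3405.6 s = 13490 C.
n(e⁻) = Q/F = 13490 / 96500 = 0.1398 mol.
Au³⁺ + 3 e⁻ → Au, so n(Au) = n(e⁻)/3 = 0.04658 mol.
m = n·M = 0.04658 × 196.97 = 9.18 g.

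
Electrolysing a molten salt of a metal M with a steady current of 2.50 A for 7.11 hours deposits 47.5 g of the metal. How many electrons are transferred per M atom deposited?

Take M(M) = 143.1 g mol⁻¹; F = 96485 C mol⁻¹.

2

Q = I·t = 2.500 A × 25596 s = 63990 C, so n(e⁻) = 63990/96485 = 0.6632 mol.
n(M) deposited = 47.5 / 143.1 = 0.3319 mol.
Electrons per atom = n(e⁻)/n(M) = 0.6632 / 0.3319 = 2.00 ≈ 2, so the ion is M²⁺.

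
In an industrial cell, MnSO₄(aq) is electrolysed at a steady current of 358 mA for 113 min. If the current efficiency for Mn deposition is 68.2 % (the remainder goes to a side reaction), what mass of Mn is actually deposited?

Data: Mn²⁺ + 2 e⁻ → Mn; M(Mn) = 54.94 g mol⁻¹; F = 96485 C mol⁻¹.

Q = I·t = 0.3580 × 6780.0 = 2427 C.
n(e⁻) = 2427/96485 = 0.02516 mol; theoretically n(Mn) = 0.02516/2 = 0.01258 mol, m_theo = 0.6911 g.
At 68.2 % efficiency, m_actual = 0.682 × 0.6911 = 0.471 g.

0.471 g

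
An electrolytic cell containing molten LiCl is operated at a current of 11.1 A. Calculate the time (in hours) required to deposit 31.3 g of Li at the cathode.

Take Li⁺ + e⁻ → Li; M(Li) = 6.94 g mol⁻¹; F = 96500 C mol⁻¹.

n(Li) = m/M = 31.3 / 6.94 = 4.510 mol.
Each Li atom requires 1 electron, so n(e⁻) = 1 × 4.510 = 4.510 mol.
Q = n(e⁻)·F = 4.510 × 96500 = 435200 C.
t = Q/I = 435200 / 11.10 A = 39210 s = 10.9 h.

10.9 h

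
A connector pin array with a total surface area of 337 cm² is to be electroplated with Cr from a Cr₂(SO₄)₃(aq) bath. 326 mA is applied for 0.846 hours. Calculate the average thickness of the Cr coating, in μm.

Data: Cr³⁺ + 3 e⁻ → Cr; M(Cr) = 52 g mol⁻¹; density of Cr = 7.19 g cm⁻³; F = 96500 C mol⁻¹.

Q = I·t = 0.3260 × 3045.6 = 992.9 C; n(e⁻) = 0.01029 mol.
n(Cr) = n(e⁻)/3 = 0.003430 mol, so m = 0.003430 × 52 = 0.1783 g.
Volume = m/ρ = 0.1783 / 7.19 = 0.02480 cm³.
Thickness = V/A = 0.02480 / 337 = 7.36 × 10⁻⁵ cm = 0.736 μm.

0.736 μm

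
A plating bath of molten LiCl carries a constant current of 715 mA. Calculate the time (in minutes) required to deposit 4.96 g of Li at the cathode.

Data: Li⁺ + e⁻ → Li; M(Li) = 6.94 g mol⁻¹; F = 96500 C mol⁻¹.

1610 min

n(Li) = m/M = 4.96 / 6.94 = 0.7147 mol.
Each Li atom requires 1 electron, so n(e⁻) = 1 × 0.7147 = 0.7147 mol.
Q = n(e⁻)·F = 0.7147 × 96500 = 68970 C.
t = Q/I = 68970 / 0.7150 A = 96460 s = 1610 min.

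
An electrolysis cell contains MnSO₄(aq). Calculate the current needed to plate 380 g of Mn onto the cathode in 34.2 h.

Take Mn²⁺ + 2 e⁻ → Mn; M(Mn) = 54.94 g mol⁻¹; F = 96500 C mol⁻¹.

10.8 A

n(Mn) = 380 / 54.94 = 6.917 mol.
n(e⁻) = 2 × 6.917 = 13.83 mol.
Q = n(e⁻)·F = 13.83 × 96500 = 1335000 C.
I = Q/t = 1335000 / 123120 s = 10.8 A.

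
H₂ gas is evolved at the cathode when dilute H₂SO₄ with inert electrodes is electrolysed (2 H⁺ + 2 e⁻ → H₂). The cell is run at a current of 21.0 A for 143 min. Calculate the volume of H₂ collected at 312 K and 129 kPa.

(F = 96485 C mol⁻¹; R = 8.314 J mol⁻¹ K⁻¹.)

18.8 L

Q = I·t = 21.00 A × 8580.0 s = 180200 C.
n(e⁻) = Q/F = 180200 / 96485 = 1.867 mol.
2 electrons are transferred per H₂ molecule, so n(H₂) = 1.867 / 2 = 0.9337 mol.
V = nRT/P = (0.9337 × 8.314 × 312) / (129 × 10³ Pa) = 0.0188 m³ = 18.8 L.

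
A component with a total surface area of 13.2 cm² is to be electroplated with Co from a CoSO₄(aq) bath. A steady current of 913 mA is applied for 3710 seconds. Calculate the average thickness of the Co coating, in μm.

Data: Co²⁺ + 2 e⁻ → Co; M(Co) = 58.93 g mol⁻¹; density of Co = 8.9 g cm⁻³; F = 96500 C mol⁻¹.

88.0 μm

Q = I·t = 0.9130 × 3710.0 = 3387 C; n(e⁻) = 0.03510 mol.
n(Co) = n(e⁻)/2 = 0.01755 mol, so m = 0.01755 × 58.93 = 1.034 g.
Volume = m/ρ = 1.034 / 8.9 = 0.1162 cm³.
Thickness = V/A = 0.1162 / 13.2 = 0.00880 cm = 88.0 μm.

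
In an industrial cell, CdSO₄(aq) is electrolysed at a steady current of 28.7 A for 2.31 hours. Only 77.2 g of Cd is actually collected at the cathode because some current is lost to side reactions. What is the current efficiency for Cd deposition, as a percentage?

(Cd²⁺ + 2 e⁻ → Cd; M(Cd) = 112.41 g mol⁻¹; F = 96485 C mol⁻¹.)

55.5 %

Q = I·t = 28.70 × 8316.0 = 238700 C; n(e⁻) = 238700/96485 = 2.474 mol.
Theoretical n(Cd) = n(e⁻)/2 = 1.237 mol, i.e. m_theo = 1.237 × 112.41 = 139.0 g.
Efficiency = m_actual / m_theo = 77.2 / 139.0 = 55.5 %.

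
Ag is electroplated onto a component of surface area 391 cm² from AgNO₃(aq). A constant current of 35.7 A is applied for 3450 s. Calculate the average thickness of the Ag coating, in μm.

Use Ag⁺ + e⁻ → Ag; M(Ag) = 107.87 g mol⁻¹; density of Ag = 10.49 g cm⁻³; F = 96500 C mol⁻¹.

Q = I·t = 35.70 × 3450.0 = 123200 C; n(e⁻) = 1.276 mol.
n(Ag) = n(e⁻)/1 = 1.276 mol, so m = 1.276 × 107.87 = 137.7 g.
Volume = m/ρ = 137.7 / 10.49 = 13.12 cm³.
Thickness = V/A = 13.12 / 391 = 0.0336 cm = 336 μm.

336 μm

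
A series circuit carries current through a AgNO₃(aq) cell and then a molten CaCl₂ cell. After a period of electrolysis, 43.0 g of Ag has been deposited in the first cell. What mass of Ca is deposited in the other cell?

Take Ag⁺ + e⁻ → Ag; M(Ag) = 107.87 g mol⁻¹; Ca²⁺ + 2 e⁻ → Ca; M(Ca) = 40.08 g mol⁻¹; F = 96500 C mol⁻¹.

n(Ag) = 43.0 / 107.87 = 0.3986 mol.
Since Ag⁺ + e⁻ → Ag, n(e⁻) passed = 1 × 0.3986 = 0.3986 mol.
Cells in series carry the same charge, so the same 0.3986 mol of electrons passes through cell 2.
Ca²⁺ + 2 e⁻ → Ca, so n(Ca) = 0.3986 / 2 = 0.1993 mol.
m(Ca) = 0.1993 × 40.08 = 7.99 g.

7.99 g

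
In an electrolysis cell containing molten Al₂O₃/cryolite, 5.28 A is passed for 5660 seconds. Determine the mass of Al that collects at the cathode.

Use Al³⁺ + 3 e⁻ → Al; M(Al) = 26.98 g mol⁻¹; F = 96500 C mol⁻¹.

Q = I·t = 5.280 A × 5660.0 s = 29880 C.
n(e⁻) = Q/F = 29880 / 96500 = 0.3097 mol.
Al³⁺ + 3 e⁻ → Al, so n(Al) = n(e⁻)/3 = 0.1032 mol.
m = n·M = 0.1032 × 26.98 = 2.79 g.

2.79 g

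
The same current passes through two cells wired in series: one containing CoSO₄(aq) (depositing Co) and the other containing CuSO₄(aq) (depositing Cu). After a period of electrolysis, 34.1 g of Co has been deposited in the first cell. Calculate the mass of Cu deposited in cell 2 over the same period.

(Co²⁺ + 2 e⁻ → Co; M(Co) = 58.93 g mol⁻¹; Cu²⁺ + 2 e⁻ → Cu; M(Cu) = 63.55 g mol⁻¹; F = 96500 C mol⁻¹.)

36.8 g

n(Co) = 34.1 / 58.93 = 0.5787 mol.
Since Co²⁺ + 2 e⁻ → Co, n(e⁻) passed = 2 × 0.5787 = 1.157 mol.
Cells in series carry the same charge, so the same 1.157 mol of electrons passes through cell 2.
Cu²⁺ + 2 e⁻ → Cu, so n(Cu) = 1.157 / 2 = 0.5787 mol.
m(Cu) = 0.5787 × 63.55 = 36.8 g.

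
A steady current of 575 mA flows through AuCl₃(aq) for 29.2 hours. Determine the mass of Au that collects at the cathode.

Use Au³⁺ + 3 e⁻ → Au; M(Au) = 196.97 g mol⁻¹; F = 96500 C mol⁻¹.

Q = I·t = 0.5750 A × 105120 s = 60440 C.
n(e⁻) = Q/F = 60440 / 96500 = 0.6264 mol.
Au³⁺ + 3 e⁻ → Au, so n(Au) = n(e⁻)/3 = 0.2088 mol.
m = n·M = 0.2088 × 196.97 = 41.1 g.

41.1 g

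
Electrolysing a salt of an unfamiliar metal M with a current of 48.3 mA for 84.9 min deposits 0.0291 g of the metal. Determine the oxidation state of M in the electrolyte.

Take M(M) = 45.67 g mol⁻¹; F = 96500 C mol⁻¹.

+4

Q = I·t = 0.04830 A × 5094.0 s = 246.0 C, so n(e⁻) = 246.0/96500 = 0.002550 mol.
n(M) deposited = 0.0291 / 45.67 = 0.0006372 mol.
Electrons per atom = n(e⁻)/n(M) = 0.002550 / 0.0006372 = 4.00 ≈ 4, so the ion is M⁴⁺.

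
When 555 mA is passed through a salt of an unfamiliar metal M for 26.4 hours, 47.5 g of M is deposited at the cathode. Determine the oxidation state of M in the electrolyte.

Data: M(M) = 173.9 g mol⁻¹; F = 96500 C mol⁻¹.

+2

Q = I·t = 0.5550 A × 95040 s = 52750 C, so n(e⁻) = 52750/96500 = 0.5466 mol.
n(M) deposited = 47.5 / 173.9 = 0.2731 mol.
Electrons per atom = n(e⁻)/n(M) = 0.5466 / 0.2731 = 2.00 ≈ 2, so the ion is M²⁺.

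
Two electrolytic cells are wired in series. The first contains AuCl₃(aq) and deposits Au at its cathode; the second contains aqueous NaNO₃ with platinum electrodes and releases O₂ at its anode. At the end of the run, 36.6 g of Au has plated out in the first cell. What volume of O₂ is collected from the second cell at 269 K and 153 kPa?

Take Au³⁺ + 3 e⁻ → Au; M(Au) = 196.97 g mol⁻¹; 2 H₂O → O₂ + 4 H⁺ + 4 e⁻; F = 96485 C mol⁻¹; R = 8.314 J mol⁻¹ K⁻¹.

2.04 L

n(Au) = 36.6 / 196.97 = 0.1858 mol, so n(e⁻) = 3 × 0.1858 = 0.5574 mol.
The cells are in series, so the same 0.5574 mol of electrons passes through the second cell.
2 H₂O → O₂ + 4 H⁺ + 4 e⁻ — 4 mol e⁻ per mol O₂, so n(O₂) = 0.5574/4 = 0.1394 mol.
V = nRT/P = (0.1394 × 8.314 × 269) / (153 × 10³) = 0.00204 m³ = 2.04 L.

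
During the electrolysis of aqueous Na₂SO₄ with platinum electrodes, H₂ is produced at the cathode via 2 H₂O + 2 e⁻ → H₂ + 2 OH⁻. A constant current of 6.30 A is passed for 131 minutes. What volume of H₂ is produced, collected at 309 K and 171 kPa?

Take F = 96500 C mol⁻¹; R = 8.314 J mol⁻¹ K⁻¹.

3.85 L

Q = I·t = 6.300 A × 7860.0 s = 49520 C.
n(e⁻) = Q/F = 49520 / 96500 = 0.5131 mol.
2 electrons are transferred per H₂ molecule, so n(H₂) = 0.5131 / 2 = 0.2566 mol.
V = nRT/P = (0.2566 × 8.314 × 309) / (171 × 10³ Pa) = 0.00385 m³ = 3.85 L.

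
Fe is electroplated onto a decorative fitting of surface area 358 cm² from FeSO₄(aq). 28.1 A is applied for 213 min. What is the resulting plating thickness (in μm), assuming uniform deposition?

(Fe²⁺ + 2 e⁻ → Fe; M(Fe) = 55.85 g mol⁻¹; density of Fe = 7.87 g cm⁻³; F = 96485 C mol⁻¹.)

Q = I·t = 28.10 × 12780 = 359100 C; n(e⁻) = 3.722 mol.
n(Fe) = n(e⁻)/2 = 1.861 mol, so m = 1.861 × 55.85 = 103.9 g.
Volume = m/ρ = 103.9 / 7.87 = 13.21 cm³.
Thickness = V/A = 13.21 / 358 = 0.0369 cm = 369 μm.

369 μm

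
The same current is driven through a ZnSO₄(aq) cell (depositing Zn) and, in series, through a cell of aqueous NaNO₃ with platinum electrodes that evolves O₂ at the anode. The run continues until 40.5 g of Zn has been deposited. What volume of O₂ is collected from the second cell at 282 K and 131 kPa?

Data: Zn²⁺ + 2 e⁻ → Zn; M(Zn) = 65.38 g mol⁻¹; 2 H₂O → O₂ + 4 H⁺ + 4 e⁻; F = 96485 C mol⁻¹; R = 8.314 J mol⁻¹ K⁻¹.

5.54 L

n(Zn) = 40.5 / 65.38 = 0.6195 mol, so n(e⁻) = 2 × 0.6195 = 1.239 mol.
The cells are in series, so the same 1.239 mol of electrons passes through the second cell.
2 H₂O → O₂ + 4 H⁺ + 4 e⁻ — 4 mol e⁻ per mol O₂, so n(O₂) = 1.239/4 = 0.3097 mol.
V = nRT/P = (0.3097 × 8.314 × 282) / (131 × 10³) = 0.00554 m³ = 5.54 L.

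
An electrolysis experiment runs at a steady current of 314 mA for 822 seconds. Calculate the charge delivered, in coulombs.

258 C

Q = I·t = 0.3140 A × 822.00 s = 258 C.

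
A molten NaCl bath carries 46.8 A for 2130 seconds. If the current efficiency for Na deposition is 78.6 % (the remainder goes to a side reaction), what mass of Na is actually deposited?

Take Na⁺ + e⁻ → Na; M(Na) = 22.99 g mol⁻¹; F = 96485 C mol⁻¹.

Q = I·t = 46.80 × 2130.0 = 99680 C.
n(e⁻) = 99680/96485 = 1.033 mol; theoretically n(Na) = 1.033/1 = 1.033 mol, m_theo = 23.75 g.
At 78.6 % efficiency, m_actual = 0.786 × 23.75 = 18.7 g.

18.7 g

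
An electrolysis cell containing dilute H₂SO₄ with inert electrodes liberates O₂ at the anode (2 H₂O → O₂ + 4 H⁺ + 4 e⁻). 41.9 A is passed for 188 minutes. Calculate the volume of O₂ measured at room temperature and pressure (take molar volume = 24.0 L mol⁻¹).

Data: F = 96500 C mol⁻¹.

Q = I·t = 41.90 A × 11280 s = 472600 C.
n(e⁻) = Q/F = 472600 / 96500 = 4.898 mol.
4 electrons are transferred per O₂ molecule, so n(O₂) = 4.898 / 4 = 1.224 mol.
V = n × V_m = 1.224 × 24.0 = 29.4 L.

29.4 L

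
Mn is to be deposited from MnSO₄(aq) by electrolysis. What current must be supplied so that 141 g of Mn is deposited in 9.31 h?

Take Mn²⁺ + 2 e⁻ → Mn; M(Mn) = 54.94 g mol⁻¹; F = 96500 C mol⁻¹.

14.8 A

n(Mn) = 141 / 54.94 = 2.566 mol.
n(e⁻) = 2 × 2.566 = 5.133 mol.
Q = n(e⁻)·F = 5.133 × 96500 = 495300 C.
I = Q/t = 495300 / 33516 s = 14.8 A.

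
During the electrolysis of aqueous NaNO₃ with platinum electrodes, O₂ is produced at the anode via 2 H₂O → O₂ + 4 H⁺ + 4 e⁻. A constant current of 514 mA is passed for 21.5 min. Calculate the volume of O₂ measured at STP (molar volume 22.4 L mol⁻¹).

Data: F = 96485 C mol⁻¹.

Q = I·t = 0.5140 A × 1290.0 s = 663.1 C.
n(e⁻) = Q/F = 663.1 / 96485 = 0.006872 mol.
4 electrons are transferred per O₂ molecule, so n(O₂) = 0.006872 / 4 = 0.001718 mol.
V = n × V_m = 0.001718 × 22.4 = 0.0385 L.

0.0385 L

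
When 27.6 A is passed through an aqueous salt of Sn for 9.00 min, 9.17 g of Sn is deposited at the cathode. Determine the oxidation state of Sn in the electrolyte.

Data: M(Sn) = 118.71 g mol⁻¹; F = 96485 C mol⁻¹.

+2

Q = I·t = 27.60 A × 540.00 s = 14900 C, so n(e⁻) = 14900/96485 = 0.1545 mol.
n(Sn) deposited = 9.17 / 118.71 = 0.07725 mol.
Electrons per atom = n(e⁻)/n(Sn) = 0.1545 / 0.07725 = 2.00 ≈ 2, so the ion is Sn²⁺.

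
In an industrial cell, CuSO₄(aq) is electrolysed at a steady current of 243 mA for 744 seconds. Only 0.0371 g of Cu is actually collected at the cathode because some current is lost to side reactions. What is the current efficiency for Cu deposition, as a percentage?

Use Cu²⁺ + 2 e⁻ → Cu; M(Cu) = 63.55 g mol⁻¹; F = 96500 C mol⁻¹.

62.3 %

Q = I·t = 0.2430 × 744.00 = 180.8 C; n(e⁻) = 180.8/96500 = 0.001873 mol.
Theoretical n(Cu) = n(e⁻)/2 = 0.0009367 mol, i.e. m_theo = 0.0009367 × 63.55 = 0.05953 g.
Efficiency = m_actual / m_theo = 0.0371 / 0.05953 = 62.3 %.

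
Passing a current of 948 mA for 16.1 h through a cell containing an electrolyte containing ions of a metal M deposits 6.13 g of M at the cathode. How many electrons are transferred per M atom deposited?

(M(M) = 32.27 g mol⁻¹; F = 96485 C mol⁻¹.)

3

Q = I·t = 0.9480 A × 57960 s = 54950 C, so n(e⁻) = 54950/96485 = 0.5695 mol.
n(M) deposited = 6.13 / 32.27 = 0.1900 mol.
Electrons per atom = n(e⁻)/n(M) = 0.5695 / 0.1900 = 3.00 ≈ 3, so the ion is M³⁺.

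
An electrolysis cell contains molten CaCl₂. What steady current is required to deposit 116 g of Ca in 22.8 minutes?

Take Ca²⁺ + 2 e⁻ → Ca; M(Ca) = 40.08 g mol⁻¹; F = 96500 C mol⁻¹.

n(Ca) = 116 / 40.08 = 2.894 mol.
n(e⁻) = 2 × 2.894 = 5.788 mol.
Q = n(e⁻)·F = 5.788 × 96500 = 558600 C.
I = Q/t = 558600 / 1368.0 s = 408 A.

408 A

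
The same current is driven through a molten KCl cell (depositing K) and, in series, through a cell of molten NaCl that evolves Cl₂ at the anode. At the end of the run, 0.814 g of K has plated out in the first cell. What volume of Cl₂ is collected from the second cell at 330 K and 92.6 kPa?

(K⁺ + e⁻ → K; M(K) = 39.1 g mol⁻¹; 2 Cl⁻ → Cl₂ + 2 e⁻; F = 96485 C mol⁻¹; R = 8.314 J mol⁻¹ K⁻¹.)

n(K) = 0.814 / 39.1 = 0.02082 mol, so n(e⁻) = 1 × 0.02082 = 0.02082 mol.
The cells are in series, so the same 0.02082 mol of electrons passes through the second cell.
2 Cl⁻ → Cl₂ + 2 e⁻ — 2 mol e⁻ per mol Cl₂, so n(Cl₂) = 0.02082/2 = 0.01041 mol.
V = nRT/P = (0.01041 × 8.314 × 330) / (92.6 × 10³) = 3.08 × 10⁻⁴ m³ = 0.308 L.

0.308 L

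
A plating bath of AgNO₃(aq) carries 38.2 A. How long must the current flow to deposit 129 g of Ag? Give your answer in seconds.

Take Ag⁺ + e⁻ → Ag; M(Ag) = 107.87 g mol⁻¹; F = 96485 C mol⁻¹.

n(Ag) = m/M = 129 / 107.87 = 1.196 mol.
Each Ag atom requires 1 electron, so n(e⁻) = 1 × 1.196 = 1.196 mol.
Q = n(e⁻)·F = 1.196 × 96485 = 115400 C.
t = Q/I = 115400 / 38.20 A = 3021 s.

3020 s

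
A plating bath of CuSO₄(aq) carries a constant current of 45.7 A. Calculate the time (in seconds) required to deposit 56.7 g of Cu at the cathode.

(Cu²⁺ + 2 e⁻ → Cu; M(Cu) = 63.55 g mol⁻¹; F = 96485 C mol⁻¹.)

3770 s

n(Cu) = m/M = 56.7 / 63.55 = 0.8922 mol.
Each Cu atom requires 2 electrons, so n(e⁻) = 2 × 0.8922 = 1.784 mol.
Q = n(e⁻)·F = 1.784 × 96485 = 172200 C.
t = Q/I = 172200 / 45.70 A = 3767 s.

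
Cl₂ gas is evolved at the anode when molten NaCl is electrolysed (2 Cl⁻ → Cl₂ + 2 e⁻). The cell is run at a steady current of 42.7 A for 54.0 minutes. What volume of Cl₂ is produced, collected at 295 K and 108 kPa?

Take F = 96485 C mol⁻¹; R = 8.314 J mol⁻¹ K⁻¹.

16.3 L

Q = I·t = 42.70 A × 3240.0 s = 138300 C.
n(e⁻) = Q/F = 138300 / 96485 = 1.434 mol.
2 electrons are transferred per Cl₂ molecule, so n(Cl₂) = 1.434 / 2 = 0.7169 mol.
V = nRT/P = (0.7169 × 8.314 × 295) / (108 × 10³ Pa) = 0.0163 m³ = 16.3 L.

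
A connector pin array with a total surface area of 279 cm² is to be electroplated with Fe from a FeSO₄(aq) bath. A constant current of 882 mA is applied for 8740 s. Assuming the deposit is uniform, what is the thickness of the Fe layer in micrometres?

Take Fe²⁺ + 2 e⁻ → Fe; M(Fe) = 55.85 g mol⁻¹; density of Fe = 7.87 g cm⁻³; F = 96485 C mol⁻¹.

10.2 μm

Q = I·t = 0.8820 × 8740.0 = 7709 C; n(e⁻) = 0.07990 mol.
n(Fe) = n(e⁻)/2 = 0.03995 mol, so m = 0.03995 × 55.85 = 2.231 g.
Volume = m/ρ = 2.231 / 7.87 = 0.2835 cm³.
Thickness = V/A = 0.2835 / 279 = 0.00102 cm = 10.2 μm.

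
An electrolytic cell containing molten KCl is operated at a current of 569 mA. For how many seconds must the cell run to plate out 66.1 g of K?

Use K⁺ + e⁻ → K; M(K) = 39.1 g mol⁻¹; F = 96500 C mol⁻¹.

n(K) = m/M = 66.1 / 39.1 = 1.691 mol.
Each K atom requires 1 electron, so n(e⁻) = 1 × 1.691 = 1.691 mol.
Q = n(e⁻)·F = 1.691 × 96500 = 163100 C.
t = Q/I = 163100 / 0.5690 A = 286700 s.

2.87 × 10⁵ s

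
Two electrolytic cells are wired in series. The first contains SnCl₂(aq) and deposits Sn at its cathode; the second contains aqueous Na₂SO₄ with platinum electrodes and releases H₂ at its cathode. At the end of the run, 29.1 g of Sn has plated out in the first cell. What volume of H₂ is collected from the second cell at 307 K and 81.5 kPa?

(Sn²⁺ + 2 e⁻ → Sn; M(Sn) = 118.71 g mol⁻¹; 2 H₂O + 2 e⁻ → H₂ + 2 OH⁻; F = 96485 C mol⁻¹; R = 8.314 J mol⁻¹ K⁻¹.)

7.68 L

n(Sn) = 29.1 / 118.71 = 0.2451 mol, so n(e⁻) = 2 × 0.2451 = 0.4903 mol.
The cells are in series, so the same 0.4903 mol of electrons passes through the second cell.
2 H₂O + 2 e⁻ → H₂ + 2 OH⁻ — 2 mol e⁻ per mol H₂, so n(H₂) = 0.4903/2 = 0.2451 mol.
V = nRT/P = (0.2451 × 8.314 × 307) / (81.5 × 10³) = 0.00768 m³ = 7.68 L.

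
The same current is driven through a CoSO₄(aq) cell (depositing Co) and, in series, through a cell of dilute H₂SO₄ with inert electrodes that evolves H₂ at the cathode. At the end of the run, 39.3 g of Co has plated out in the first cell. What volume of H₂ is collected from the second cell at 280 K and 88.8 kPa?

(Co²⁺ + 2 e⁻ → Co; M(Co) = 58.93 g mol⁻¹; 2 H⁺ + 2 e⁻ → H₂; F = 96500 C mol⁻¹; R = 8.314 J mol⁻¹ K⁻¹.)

17.5 L

n(Co) = 39.3 / 58.93 = 0.6669 mol, so n(e⁻) = 2 × 0.6669 = 1.334 mol.
The cells are in series, so the same 1.334 mol of electrons passes through the second cell.
2 H⁺ + 2 e⁻ → H₂ — 2 mol e⁻ per mol H₂, so n(H₂) = 1.334/2 = 0.6669 mol.
V = nRT/P = (0.6669 × 8.314 × 280) / (88.8 × 10³) = 0.0175 m³ = 17.5 L.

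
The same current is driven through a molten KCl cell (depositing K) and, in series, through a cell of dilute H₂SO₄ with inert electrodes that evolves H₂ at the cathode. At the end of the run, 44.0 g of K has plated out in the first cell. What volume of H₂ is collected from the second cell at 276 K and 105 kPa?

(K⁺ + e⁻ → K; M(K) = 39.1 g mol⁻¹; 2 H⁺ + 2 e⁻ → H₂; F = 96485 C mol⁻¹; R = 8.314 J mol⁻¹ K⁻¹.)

12.3 L

n(K) = 44.0 / 39.1 = 1.125 mol, so n(e⁻) = 1 × 1.125 = 1.125 mol.
The cells are in series, so the same 1.125 mol of electrons passes through the second cell.
2 H⁺ + 2 e⁻ → H₂ — 2 mol e⁻ per mol H₂, so n(H₂) = 1.125/2 = 0.5627 mol.
V = nRT/P = (0.5627 × 8.314 × 276) / (105 × 10³) = 0.0123 m³ = 12.3 L.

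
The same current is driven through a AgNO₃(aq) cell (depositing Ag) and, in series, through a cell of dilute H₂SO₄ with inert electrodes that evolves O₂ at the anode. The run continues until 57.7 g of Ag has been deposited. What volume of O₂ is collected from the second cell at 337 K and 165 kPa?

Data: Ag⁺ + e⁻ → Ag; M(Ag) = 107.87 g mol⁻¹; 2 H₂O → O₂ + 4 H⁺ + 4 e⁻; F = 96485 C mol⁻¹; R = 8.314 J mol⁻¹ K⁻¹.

2.27 L

n(Ag) = 57.7 / 107.87 = 0.5349 mol, so n(e⁻) = 1 × 0.5349 = 0.5349 mol.
The cells are in series, so the same 0.5349 mol of electrons passes through the second cell.
2 H₂O → O₂ + 4 H⁺ + 4 e⁻ — 4 mol e⁻ per mol O₂, so n(O₂) = 0.5349/4 = 0.1337 mol.
V = nRT/P = (0.1337 × 8.314 × 337) / (165 × 10³) = 0.00227 m³ = 2.27 L.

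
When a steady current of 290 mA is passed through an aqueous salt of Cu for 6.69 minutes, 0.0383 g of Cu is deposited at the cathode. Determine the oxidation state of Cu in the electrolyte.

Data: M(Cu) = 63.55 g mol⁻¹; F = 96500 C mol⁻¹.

+2

Q = I·t = 0.2900 A × 401.40 s = 116.4 C, so n(e⁻) = 116.4/96500 = 0.001206 mol.
n(Cu) deposited = 0.0383 / 63.55 = 0.0006027 mol.
Electrons per atom = n(e⁻)/n(Cu) = 0.001206 / 0.0006027 = 2.00 ≈ 2, so the ion is Cu²⁺.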